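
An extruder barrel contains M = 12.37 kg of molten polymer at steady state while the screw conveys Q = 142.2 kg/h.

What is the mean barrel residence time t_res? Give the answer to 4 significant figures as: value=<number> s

Convert throughput: Q = 142.2 kg/h = 142.2/3600 = 0.0395 kg/s
Mean residence time: t_res = M/Q_s = 12.37 kg / 0.0395 kg/s = 313.165 s

value=313.2 s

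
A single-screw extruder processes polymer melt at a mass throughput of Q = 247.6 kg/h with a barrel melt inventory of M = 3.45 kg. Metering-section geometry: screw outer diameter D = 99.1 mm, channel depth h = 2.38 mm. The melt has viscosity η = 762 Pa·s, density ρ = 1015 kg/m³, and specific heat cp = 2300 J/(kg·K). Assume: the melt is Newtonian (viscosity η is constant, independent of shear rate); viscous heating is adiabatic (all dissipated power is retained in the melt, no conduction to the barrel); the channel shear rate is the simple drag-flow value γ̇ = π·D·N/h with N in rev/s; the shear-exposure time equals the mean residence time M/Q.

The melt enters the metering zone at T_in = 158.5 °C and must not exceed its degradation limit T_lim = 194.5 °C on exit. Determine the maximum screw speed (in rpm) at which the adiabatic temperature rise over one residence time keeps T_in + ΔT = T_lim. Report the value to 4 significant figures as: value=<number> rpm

Throughput in SI: Q_s = 247.6 kg/h ÷ 3600 s/h = 0.0687778 kg/s
t_res = M / Q_s = 3.45 ÷ 0.0687778 = 50.1616 s
D = 99.1 mm = 0.0991 m;  h = 2.38 mm = 0.00238 m
Allowable rise: ΔT_a = T_lim − T_in = 194.5 − 158.5 = 36 K
Invert ΔT = ηγ̇²t_res/(ρcp) for γ̇: γ̇_max² = ΔT_a ρ cp / (η t_res) = 36·1015·2300 / (762·50.1616) = 2198.72 s⁻²
Take the square root: γ̇_max = √(2198.72) = 46.8905 s⁻¹
Solve γ̇ = πDN/h for N: N_max = γ̇_max·h/(π·D) = 46.8905 × 0.00238 / (π × 0.0991) = 0.358458 rev/s = 21.5075 rpm

value=21.51 rpm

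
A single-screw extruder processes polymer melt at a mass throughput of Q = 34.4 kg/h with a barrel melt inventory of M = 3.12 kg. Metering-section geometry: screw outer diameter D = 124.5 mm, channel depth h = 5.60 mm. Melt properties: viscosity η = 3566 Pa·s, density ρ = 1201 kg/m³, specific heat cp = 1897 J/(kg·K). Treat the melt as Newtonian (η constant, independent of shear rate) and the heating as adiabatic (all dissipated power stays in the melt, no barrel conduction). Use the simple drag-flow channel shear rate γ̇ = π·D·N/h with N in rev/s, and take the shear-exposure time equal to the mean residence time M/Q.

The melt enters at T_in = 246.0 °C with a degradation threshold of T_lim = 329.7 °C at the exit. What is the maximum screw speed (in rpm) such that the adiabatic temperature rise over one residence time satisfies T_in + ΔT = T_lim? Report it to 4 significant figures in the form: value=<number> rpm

Throughput in SI: Q_s = 34.4 kg/h ÷ 3600 s/h = 0.00955556 kg/s
t_res = M / Q_s = 3.12 / 0.00955556 = 326.512 s
D = 124.5 mm = 0.1245 m;  h = 5.60 mm = 0.0056 m
ΔT_a = T_lim − T_in = 329.7 °C − 246.0 °C = 83.7 K
γ̇_max² = ΔT_a·ρ·cp/(η·t_res) = 83.7·1201·1897/(3566·326.512) = 163.778 s⁻²
γ̇_max = √163.778 = 12.7976 s⁻¹
Solve γ̇ = πDN/h for N: N_max = γ̇_max·h/(π·D) = 12.7976 × 0.0056 / (π × 0.1245) = 0.18323 rev/s = 10.9938 rpm

value=10.99 rpm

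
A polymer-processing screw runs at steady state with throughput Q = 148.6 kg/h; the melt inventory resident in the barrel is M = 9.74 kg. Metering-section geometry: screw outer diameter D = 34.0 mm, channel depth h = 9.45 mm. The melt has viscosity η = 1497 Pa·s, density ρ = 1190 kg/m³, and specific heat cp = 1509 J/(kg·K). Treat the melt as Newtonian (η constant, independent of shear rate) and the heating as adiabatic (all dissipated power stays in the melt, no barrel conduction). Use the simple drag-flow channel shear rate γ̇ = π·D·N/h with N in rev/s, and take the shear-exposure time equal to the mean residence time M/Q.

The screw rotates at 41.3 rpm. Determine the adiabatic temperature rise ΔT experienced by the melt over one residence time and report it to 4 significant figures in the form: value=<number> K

value=11.91 K

Throughput in SI: Q_s = 148.6 kg/h ÷ 3600 s/h = 0.0412778 kg/s
t_res = M / Q_s = 9.74 / 0.0412778 = 235.962 s
D = 34.0 mm = 0.034 m;  h = 9.45 mm = 0.00945 m;  N = 41.3 rpm / 60 = 0.688333 rev/s
Shear rate: γ̇ = πDN/h = π·0.034·0.688333/0.00945 = 7.78029 s⁻¹
Adiabatic rise: ΔT = η γ̇² t_res / (ρ cp) = 1497·(7.78029)²·235.962 / (1190·1509) = 11.9075 K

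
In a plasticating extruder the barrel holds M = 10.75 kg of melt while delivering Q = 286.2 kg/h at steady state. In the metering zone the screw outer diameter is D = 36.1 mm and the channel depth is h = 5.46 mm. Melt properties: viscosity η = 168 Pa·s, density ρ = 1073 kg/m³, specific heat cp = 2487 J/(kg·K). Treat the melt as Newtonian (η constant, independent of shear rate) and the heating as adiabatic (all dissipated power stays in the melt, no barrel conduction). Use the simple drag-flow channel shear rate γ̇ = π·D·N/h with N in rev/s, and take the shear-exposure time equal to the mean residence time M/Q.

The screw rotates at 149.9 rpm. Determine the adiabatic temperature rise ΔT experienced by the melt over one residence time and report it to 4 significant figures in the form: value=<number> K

Q_s = Q / 3600 = 286.2 / 3600 = 0.0795 kg/s
t_res = M / Q_s = 10.75 / 0.0795 = 135.22 s
D = 36.1 mm = 0.0361 m;  h = 5.46 mm = 0.00546 m;  N = 149.9 rpm / 60 = 2.49833 rev/s
Shear rate: γ̇ = πDN/h = π·0.0361·2.49833/0.00546 = 51.8937 s⁻¹
ΔT = η·γ̇²·t_res / (ρ·cp) = 168 · (51.8937)² · 135.22 / (1073 · 2487) = 22.9248 K

value=22.92 K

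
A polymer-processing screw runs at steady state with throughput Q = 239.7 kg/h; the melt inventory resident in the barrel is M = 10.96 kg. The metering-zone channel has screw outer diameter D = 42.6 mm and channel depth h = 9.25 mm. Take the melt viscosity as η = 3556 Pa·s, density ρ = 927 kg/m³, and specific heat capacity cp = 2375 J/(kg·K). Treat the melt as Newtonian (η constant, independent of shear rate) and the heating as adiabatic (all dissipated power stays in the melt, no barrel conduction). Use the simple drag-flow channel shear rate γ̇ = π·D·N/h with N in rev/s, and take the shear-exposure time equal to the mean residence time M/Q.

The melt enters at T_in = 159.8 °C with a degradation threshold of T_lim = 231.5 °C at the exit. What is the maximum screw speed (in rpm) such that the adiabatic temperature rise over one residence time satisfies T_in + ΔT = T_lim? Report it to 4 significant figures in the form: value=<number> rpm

value=68.10 rpm

Convert throughput: Q = 239.7 kg/h = 239.7/3600 = 0.0665833 kg/s
Mean residence time: t_res = M/Q_s = 10.96 kg / 0.0665833 kg/s = 164.606 s
D = 42.6 mm = 0.0426 m;  h = 9.25 mm = 0.00925 m
ΔT_a = T_lim − T_in = 231.5 − 159.8 = 71.7 K
γ̇_max² = ΔT_a·ρ·cp / (η·t_res) = [71.7 × 927 × 2375] / [3556 × 164.606] = 269.684 s⁻²
γ̇_max = sqrt(269.684) = 16.4221 s⁻¹
N_max = γ̇_max·h / (π·D) = 16.4221 · 0.00925 / (π · 0.0426) = 1.13504 rev/s = 68.1022 rpm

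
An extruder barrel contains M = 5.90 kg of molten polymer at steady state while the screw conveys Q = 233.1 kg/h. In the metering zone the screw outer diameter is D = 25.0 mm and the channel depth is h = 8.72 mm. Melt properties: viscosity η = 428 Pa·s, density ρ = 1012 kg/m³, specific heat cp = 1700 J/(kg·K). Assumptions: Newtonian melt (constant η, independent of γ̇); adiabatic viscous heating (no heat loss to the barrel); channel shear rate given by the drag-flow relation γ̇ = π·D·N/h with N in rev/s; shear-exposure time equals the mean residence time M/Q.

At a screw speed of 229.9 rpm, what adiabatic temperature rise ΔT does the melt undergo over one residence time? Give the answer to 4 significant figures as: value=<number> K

Q_s = Q / 3600 = 233.1 / 3600 = 0.06475 kg/s
t_res = M / Q_s = 5.90 / 0.06475 = 91.1197 s
Geometry in metres: D = 25.0 mm → 0.025 m, h = 8.72 mm → 0.00872 m; screw speed N = 229.9 rpm = 3.83167 rev/s
γ̇ = π D N / h = (π)(0.025)(3.83167) / 0.00872 = 34.5113 s⁻¹
ΔT = η·γ̇²·t_res / (ρ·cp) = 428 · (34.5113)² · 91.1197 / (1012 · 1700) = 26.9991 K

value=27.00 K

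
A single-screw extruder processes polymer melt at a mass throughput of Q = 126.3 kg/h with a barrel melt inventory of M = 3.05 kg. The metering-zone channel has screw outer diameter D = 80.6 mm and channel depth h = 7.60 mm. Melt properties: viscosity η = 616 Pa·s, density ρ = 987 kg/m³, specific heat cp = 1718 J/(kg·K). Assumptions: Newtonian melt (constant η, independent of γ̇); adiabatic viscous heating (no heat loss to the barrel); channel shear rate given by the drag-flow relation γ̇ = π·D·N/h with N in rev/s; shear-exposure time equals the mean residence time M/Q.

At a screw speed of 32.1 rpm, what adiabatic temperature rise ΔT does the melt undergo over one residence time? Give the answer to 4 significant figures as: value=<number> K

value=10.03 K

Convert throughput: Q = 126.3 kg/h = 126.3/3600 = 0.0350833 kg/s
t_res = M / Q_s = 3.05 ÷ 0.0350833 = 86.9359 s
D = 80.6 mm = 0.0806 m;  h = 7.60 mm = 0.0076 m;  N = 32.1 rpm / 60 = 0.535 rev/s
γ̇ = π·D·N / h = π · 0.0806 · 0.535 / 0.0076 = 17.8248 s⁻¹
ΔT = η·γ̇²·t_res/(ρ·cp) = [616 × 17.8248² × 86.9359] / [987 × 1718] = 10.0344 K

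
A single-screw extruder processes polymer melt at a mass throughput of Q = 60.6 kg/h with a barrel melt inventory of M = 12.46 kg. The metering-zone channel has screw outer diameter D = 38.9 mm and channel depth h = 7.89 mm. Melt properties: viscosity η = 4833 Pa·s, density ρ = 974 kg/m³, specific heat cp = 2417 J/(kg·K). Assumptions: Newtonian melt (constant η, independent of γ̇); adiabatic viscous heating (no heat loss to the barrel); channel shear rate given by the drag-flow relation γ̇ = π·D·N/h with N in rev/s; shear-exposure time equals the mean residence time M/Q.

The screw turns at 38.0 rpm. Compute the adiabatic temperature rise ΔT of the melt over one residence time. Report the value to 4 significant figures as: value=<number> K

Convert throughput: Q = 60.6 kg/h = 60.6/3600 = 0.0168333 kg/s
t_res = M / Q_s = 12.46 ÷ 0.0168333 = 740.198 s
D = 38.9 mm = 0.0389 m;  h = 7.89 mm = 0.00789 m;  N = 38.0 rpm / 60 = 0.633333 rev/s
Shear rate: γ̇ = πDN/h = π·0.0389·0.633333/0.00789 = 9.80968 s⁻¹
ΔT = η·γ̇²·t_res/(ρ·cp) = [4833 × 9.80968² × 740.198] / [974 × 2417] = 146.231 K

value=146.2 K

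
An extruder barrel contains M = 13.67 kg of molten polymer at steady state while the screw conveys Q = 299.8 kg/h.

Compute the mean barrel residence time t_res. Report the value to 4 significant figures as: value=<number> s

Q_s = Q / 3600 = 299.8 / 3600 = 0.0832778 kg/s
Mean residence time: t_res = M/Q_s = 13.67 kg / 0.0832778 kg/s = 164.149 s

value=164.1 s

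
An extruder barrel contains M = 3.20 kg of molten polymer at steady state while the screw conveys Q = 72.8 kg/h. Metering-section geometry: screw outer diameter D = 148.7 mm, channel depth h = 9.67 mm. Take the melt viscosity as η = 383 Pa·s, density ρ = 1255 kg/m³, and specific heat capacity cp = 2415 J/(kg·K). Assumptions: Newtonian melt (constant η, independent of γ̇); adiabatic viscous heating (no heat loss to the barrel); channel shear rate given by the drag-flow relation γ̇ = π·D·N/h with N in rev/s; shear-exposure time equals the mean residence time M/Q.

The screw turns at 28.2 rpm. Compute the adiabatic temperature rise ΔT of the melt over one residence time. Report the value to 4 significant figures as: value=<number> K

Q_s = Q / 3600 = 72.8 / 3600 = 0.0202222 kg/s
Mean residence time: t_res = M/Q_s = 3.20 kg / 0.0202222 kg/s = 158.242 s
Convert to SI: D = 0.1487 m, h = 0.00967 m, N = 28.2/60 = 0.47 rev/s
Shear rate: γ̇ = πDN/h = π·0.1487·0.47/0.00967 = 22.7056 s⁻¹
Adiabatic rise: ΔT = η γ̇² t_res / (ρ cp) = 383·(22.7056)²·158.242 / (1255·2415) = 10.3092 K

value=10.31 K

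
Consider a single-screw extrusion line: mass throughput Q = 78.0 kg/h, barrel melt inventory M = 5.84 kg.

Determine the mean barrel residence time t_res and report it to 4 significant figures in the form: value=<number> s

Q_s = Q / 3600 = 78.0 / 3600 = 0.0216667 kg/s
t_res = M / Q_s = 5.84 ÷ 0.0216667 = 269.538 s

value=269.5 s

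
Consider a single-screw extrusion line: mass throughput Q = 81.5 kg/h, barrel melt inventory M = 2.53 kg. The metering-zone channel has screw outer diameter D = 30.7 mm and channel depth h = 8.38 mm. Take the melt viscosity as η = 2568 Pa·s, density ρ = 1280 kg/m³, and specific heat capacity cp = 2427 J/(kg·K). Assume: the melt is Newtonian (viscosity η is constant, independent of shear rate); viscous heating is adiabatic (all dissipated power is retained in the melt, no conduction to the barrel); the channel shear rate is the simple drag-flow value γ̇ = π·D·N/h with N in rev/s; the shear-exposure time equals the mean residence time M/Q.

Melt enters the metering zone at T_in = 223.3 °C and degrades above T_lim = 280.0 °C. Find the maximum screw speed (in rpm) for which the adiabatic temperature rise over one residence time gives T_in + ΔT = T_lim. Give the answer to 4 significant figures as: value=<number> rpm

value=129.2 rpm

Throughput in SI: Q_s = 81.5 kg/h ÷ 3600 s/h = 0.0226389 kg/s
t_res = M / Q_s = 2.53 / 0.0226389 = 111.755 s
Convert to metres: D = 0.0307 m, h = 0.00838 m
ΔT_a = T_lim − T_in = 280.0 °C − 223.3 °C = 56.7 K
γ̇_max² = ΔT_a·ρ·cp/(η·t_res) = 56.7·1280·2427/(2568·111.755) = 613.765 s⁻²
γ̇_max = sqrt(613.765) = 24.7743 s⁻¹
N_max = γ̇_max h / (πD) = 24.7743·0.00838/(π·0.0307) = 2.15257 rev/s → ×60 = 129.154 rpm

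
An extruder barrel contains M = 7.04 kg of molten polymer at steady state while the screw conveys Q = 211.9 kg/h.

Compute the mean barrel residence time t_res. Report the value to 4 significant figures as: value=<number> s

value=119.6 s

Q_s = Q / 3600 = 211.9 / 3600 = 0.0588611 kg/s
Mean residence time: t_res = M/Q_s = 7.04 kg / 0.0588611 kg/s = 119.604 s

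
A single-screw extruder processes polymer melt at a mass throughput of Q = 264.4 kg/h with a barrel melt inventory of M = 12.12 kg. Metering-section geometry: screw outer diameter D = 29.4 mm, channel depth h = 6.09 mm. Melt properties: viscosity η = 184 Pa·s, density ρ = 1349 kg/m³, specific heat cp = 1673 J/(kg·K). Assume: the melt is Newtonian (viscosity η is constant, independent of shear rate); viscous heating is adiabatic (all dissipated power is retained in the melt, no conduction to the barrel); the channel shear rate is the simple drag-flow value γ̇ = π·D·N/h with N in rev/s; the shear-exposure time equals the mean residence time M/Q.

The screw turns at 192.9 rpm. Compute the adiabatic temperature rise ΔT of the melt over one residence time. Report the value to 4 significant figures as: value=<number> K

value=31.99 K

Throughput in SI: Q_s = 264.4 kg/h ÷ 3600 s/h = 0.0734444 kg/s
t_res = M / Q_s = 12.12 / 0.0734444 = 165.023 s
D = 29.4 mm = 0.0294 m;  h = 6.09 mm = 0.00609 m;  N = 192.9 rpm / 60 = 3.215 rev/s
γ̇ = π·D·N / h = π · 0.0294 · 3.215 / 0.00609 = 48.7597 s⁻¹
ΔT = η·γ̇²·t_res / (ρ·cp) = 184 · (48.7597)² · 165.023 / (1349 · 1673) = 31.9871 K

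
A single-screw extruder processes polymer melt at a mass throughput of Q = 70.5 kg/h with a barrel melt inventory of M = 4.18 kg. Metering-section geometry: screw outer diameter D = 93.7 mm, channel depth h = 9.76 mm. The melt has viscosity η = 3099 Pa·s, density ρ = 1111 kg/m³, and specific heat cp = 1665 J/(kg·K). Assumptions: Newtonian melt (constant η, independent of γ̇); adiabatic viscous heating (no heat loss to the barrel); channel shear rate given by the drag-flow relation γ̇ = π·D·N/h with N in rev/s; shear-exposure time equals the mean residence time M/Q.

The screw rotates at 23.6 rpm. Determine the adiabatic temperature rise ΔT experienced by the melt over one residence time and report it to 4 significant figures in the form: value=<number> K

value=50.32 K

Convert throughput: Q = 70.5 kg/h = 70.5/3600 = 0.0195833 kg/s
Mean residence time: t_res = M/Q_s = 4.18 kg / 0.0195833 kg/s = 213.447 s
D = 93.7 mm = 0.0937 m;  h = 9.76 mm = 0.00976 m;  N = 23.6 rpm / 60 = 0.393333 rev/s
γ̇ = π D N / h = (π)(0.0937)(0.393333) / 0.00976 = 11.8632 s⁻¹
ΔT = η·γ̇²·t_res/(ρ·cp) = [3099 × 11.8632² × 213.447] / [1111 × 1665] = 50.325 K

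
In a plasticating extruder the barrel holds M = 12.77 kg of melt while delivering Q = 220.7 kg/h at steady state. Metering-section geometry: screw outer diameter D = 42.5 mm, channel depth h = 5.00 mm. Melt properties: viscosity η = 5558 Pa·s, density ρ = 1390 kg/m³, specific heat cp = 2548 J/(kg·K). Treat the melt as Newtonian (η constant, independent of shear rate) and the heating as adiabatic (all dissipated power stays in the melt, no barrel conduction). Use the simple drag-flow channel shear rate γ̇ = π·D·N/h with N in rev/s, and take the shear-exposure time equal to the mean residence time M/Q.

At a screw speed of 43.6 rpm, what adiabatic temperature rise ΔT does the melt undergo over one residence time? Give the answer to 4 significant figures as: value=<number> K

value=123.1 K

Q_s = Q / 3600 = 220.7 / 3600 = 0.0613056 kg/s
t_res = M / Q_s = 12.77 ÷ 0.0613056 = 208.301 s
D = 42.5 mm = 0.0425 m;  h = 5.00 mm = 0.005 m;  N = 43.6 rpm / 60 = 0.726667 rev/s
γ̇ = π·D·N / h = π · 0.0425 · 0.726667 / 0.005 = 19.4046 s⁻¹
ΔT = η·γ̇²·t_res/(ρ·cp) = [5558 × 19.4046² × 208.301] / [1390 × 2548] = 123.085 K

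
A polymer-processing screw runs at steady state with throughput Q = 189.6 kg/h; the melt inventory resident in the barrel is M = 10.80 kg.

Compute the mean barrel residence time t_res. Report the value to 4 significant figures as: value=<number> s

value=205.1 s

Convert throughput: Q = 189.6 kg/h = 189.6/3600 = 0.0526667 kg/s
t_res = M / Q_s = 10.80 / 0.0526667 = 205.063 s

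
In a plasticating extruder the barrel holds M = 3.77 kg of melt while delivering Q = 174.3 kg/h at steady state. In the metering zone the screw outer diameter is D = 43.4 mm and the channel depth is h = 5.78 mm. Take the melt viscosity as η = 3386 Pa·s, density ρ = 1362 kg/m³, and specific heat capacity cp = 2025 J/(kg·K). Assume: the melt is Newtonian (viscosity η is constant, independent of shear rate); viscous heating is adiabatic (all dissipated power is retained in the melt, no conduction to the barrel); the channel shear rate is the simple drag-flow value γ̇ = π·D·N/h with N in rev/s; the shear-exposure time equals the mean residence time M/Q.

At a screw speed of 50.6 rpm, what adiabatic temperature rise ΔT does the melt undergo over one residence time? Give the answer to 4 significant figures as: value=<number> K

value=37.83 K

Q_s = Q / 3600 = 174.3 / 3600 = 0.0484167 kg/s
t_res = M / Q_s = 3.77 / 0.0484167 = 77.8657 s
Geometry in metres: D = 43.4 mm → 0.0434 m, h = 5.78 mm → 0.00578 m; screw speed N = 50.6 rpm = 0.843333 rev/s
Shear rate: γ̇ = πDN/h = π·0.0434·0.843333/0.00578 = 19.8935 s⁻¹
ΔT = η·γ̇²·t_res/(ρ·cp) = [3386 × 19.8935² × 77.8657] / [1362 × 2025] = 37.8315 K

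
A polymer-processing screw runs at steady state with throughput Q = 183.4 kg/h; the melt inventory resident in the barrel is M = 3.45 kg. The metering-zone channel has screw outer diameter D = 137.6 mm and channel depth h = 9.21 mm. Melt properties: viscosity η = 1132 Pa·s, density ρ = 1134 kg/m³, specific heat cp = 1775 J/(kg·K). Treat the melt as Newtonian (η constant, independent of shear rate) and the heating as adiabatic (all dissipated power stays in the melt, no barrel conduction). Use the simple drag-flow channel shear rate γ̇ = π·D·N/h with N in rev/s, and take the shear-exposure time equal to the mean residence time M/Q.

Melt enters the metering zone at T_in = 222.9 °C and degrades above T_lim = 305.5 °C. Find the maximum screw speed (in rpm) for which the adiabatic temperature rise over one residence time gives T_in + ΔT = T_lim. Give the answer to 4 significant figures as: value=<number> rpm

Throughput in SI: Q_s = 183.4 kg/h ÷ 3600 s/h = 0.0509444 kg/s
Mean residence time: t_res = M/Q_s = 3.45 kg / 0.0509444 kg/s = 67.7208 s
D = 137.6 mm = 0.1376 m;  h = 9.21 mm = 0.00921 m
Allowable rise: ΔT_a = T_lim − T_in = 305.5 − 222.9 = 82.6 K
Invert ΔT = ηγ̇²t_res/(ρcp) for γ̇: γ̇_max² = ΔT_a ρ cp / (η t_res) = 82.6·1134·1775 / (1132·67.7208) = 2168.82 s⁻²
Take the square root: γ̇_max = √(2168.82) = 46.5706 s⁻¹
N_max = γ̇_max·h / (π·D) = 46.5706 · 0.00921 / (π · 0.1376) = 0.992208 rev/s = 59.5325 rpm

value=59.53 rpm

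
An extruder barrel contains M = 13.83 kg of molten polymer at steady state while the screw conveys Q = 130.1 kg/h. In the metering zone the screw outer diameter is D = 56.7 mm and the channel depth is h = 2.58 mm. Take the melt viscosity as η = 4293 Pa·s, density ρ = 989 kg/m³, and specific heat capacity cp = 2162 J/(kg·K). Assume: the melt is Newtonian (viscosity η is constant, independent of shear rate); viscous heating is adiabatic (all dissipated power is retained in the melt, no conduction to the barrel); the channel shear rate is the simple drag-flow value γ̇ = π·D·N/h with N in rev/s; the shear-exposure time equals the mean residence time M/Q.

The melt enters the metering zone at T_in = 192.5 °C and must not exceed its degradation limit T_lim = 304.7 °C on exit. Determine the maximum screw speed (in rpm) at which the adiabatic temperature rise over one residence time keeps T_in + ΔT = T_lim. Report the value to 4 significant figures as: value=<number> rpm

Q_s = Q / 3600 = 130.1 / 3600 = 0.0361389 kg/s
Mean residence time: t_res = M/Q_s = 13.83 kg / 0.0361389 kg/s = 382.69 s
Convert to metres: D = 0.0567 m, h = 0.00258 m
ΔT_a = T_lim − T_in = 304.7 − 192.5 = 112.2 K
Invert ΔT = ηγ̇²t_res/(ρcp) for γ̇: γ̇_max² = ΔT_a ρ cp / (η t_res) = 112.2·989·2162 / (4293·382.69) = 146.028 s⁻²
γ̇_max = sqrt(146.028) = 12.0842 s⁻¹
N_max = γ̇_max·h / (π·D) = 12.0842 · 0.00258 / (π · 0.0567) = 0.175027 rev/s = 10.5016 rpm

value=10.50 rpm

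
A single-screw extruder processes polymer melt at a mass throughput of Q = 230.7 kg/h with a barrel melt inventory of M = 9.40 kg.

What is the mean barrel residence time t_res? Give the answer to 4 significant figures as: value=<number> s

Convert throughput: Q = 230.7 kg/h = 230.7/3600 = 0.0640833 kg/s
t_res = M / Q_s = 9.40 / 0.0640833 = 146.684 s

value=146.7 s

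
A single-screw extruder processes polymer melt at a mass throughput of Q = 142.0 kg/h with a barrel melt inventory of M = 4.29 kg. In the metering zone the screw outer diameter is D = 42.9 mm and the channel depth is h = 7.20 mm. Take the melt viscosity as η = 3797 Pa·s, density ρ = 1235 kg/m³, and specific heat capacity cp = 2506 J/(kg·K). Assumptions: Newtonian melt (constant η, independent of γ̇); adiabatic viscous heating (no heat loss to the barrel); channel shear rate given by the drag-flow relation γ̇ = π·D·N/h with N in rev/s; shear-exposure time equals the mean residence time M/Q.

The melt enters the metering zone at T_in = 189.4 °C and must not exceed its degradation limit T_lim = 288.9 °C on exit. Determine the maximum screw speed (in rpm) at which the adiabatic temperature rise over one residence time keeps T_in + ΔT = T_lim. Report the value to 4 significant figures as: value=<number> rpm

value=87.53 rpm

Throughput in SI: Q_s = 142.0 kg/h ÷ 3600 s/h = 0.0394444 kg/s
Mean residence time: t_res = M/Q_s = 4.29 kg / 0.0394444 kg/s = 108.761 s
D = 42.9 mm = 0.0429 m;  h = 7.20 mm = 0.0072 m
ΔT_a = T_lim − T_in = 288.9 − 189.4 = 99.5 K
γ̇_max² = ΔT_a·ρ·cp / (η·t_res) = [99.5 × 1235 × 2506] / [3797 × 108.761] = 745.691 s⁻²
γ̇_max = √745.691 = 27.3073 s⁻¹
N_max = γ̇_max·h / (π·D) = 27.3073 · 0.0072 / (π · 0.0429) = 1.45883 rev/s = 87.5298 rpm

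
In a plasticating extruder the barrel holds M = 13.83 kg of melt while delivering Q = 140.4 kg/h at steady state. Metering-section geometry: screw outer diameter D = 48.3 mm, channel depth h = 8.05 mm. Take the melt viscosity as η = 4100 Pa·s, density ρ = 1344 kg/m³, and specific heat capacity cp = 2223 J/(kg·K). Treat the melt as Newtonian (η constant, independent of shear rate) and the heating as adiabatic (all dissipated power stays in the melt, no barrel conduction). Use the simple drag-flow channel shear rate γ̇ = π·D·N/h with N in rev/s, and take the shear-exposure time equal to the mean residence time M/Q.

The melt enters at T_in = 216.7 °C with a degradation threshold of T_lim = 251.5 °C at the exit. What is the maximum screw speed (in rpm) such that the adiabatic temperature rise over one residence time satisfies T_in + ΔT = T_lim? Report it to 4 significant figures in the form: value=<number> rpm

value=26.92 rpm

Throughput in SI: Q_s = 140.4 kg/h ÷ 3600 s/h = 0.039 kg/s
t_res = M / Q_s = 13.83 / 0.039 = 354.615 s
D = 48.3 mm = 0.0483 m;  h = 8.05 mm = 0.00805 m
ΔT_a = T_lim − T_in = 251.5 − 216.7 = 34.8 K
γ̇_max² = ΔT_a·ρ·cp / (η·t_res) = [34.8 × 1344 × 2223] / [4100 × 354.615] = 71.5116 s⁻²
γ̇_max = sqrt(71.5116) = 8.45645 s⁻¹
N_max = γ̇_max h / (πD) = 8.45645·0.00805/(π·0.0483) = 0.448629 rev/s → ×60 = 26.9177 rpm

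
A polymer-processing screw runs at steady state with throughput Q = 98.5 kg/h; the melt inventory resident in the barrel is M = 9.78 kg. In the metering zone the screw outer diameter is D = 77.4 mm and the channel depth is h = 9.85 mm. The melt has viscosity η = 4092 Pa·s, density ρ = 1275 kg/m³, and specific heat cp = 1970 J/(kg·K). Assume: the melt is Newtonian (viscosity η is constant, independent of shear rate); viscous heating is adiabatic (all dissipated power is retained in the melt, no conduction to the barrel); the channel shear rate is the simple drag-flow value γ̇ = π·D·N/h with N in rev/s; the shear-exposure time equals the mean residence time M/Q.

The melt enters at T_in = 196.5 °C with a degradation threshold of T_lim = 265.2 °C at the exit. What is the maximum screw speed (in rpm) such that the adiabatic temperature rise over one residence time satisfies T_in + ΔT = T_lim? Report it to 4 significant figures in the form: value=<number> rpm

Q_s = Q / 3600 = 98.5 / 3600 = 0.0273611 kg/s
Mean residence time: t_res = M/Q_s = 9.78 kg / 0.0273611 kg/s = 357.442 s
D = 77.4 mm = 0.0774 m;  h = 9.85 mm = 0.00985 m
ΔT_a = T_lim − T_in = 265.2 °C − 196.5 °C = 68.7 K
Invert ΔT = ηγ̇²t_res/(ρcp) for γ̇: γ̇_max² = ΔT_a ρ cp / (η t_res) = 68.7·1275·1970 / (4092·357.442) = 117.976 s⁻²
γ̇_max = √117.976 = 10.8617 s⁻¹
N_max = γ̇_max·h / (π·D) = 10.8617 · 0.00985 / (π · 0.0774) = 0.439989 rev/s = 26.3993 rpm

value=26.40 rpm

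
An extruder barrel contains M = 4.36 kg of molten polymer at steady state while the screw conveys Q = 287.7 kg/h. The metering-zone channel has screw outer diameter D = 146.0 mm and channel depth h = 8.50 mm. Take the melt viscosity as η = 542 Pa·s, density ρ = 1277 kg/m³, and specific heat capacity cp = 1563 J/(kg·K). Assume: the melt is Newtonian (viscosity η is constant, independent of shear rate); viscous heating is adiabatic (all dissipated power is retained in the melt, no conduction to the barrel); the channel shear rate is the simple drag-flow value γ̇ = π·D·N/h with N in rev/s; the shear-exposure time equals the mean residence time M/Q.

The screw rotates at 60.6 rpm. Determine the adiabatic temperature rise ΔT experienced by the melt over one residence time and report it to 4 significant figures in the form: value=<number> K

value=44.01 K

Q_s = Q / 3600 = 287.7 / 3600 = 0.0799167 kg/s
Mean residence time: t_res = M/Q_s = 4.36 kg / 0.0799167 kg/s = 54.5568 s
Convert to SI: D = 0.146 m, h = 0.0085 m, N = 60.6/60 = 1.01 rev/s
Shear rate: γ̇ = πDN/h = π·0.146·1.01/0.0085 = 54.5011 s⁻¹
ΔT = η·γ̇²·t_res / (ρ·cp) = 542 · (54.5011)² · 54.5568 / (1277 · 1563) = 44.0057 K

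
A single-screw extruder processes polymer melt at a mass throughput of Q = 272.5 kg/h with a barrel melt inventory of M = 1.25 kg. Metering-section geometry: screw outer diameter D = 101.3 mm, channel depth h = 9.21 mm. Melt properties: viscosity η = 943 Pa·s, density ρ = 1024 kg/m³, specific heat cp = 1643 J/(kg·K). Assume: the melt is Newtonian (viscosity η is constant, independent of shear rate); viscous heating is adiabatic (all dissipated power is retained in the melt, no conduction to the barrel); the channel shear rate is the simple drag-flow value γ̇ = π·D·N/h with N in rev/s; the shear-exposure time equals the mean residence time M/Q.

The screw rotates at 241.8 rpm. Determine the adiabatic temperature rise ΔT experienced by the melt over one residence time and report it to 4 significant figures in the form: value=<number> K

Convert throughput: Q = 272.5 kg/h = 272.5/3600 = 0.0756944 kg/s
t_res = M / Q_s = 1.25 ÷ 0.0756944 = 16.5138 s
D = 101.3 mm = 0.1013 m;  h = 9.21 mm = 0.00921 m;  N = 241.8 rpm / 60 = 4.03 rev/s
γ̇ = π D N / h = (π)(0.1013)(4.03) / 0.00921 = 139.253 s⁻¹
ΔT = η·γ̇²·t_res / (ρ·cp) = 943 · (139.253)² · 16.5138 / (1024 · 1643) = 179.486 K

value=179.5 K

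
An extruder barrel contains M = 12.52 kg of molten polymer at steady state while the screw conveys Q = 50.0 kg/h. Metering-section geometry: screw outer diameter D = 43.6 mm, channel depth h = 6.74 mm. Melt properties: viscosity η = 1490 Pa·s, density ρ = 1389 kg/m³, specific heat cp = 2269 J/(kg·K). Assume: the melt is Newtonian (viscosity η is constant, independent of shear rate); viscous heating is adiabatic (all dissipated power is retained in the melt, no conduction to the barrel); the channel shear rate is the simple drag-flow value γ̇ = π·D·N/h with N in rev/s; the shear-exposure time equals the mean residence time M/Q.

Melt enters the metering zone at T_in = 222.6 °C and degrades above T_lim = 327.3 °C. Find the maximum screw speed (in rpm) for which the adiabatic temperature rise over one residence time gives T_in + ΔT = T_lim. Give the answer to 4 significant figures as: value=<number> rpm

value=46.28 rpm

Convert throughput: Q = 50.0 kg/h = 50.0/3600 = 0.0138889 kg/s
Mean residence time: t_res = M/Q_s = 12.52 kg / 0.0138889 kg/s = 901.44 s
D = 43.6 mm = 0.0436 m;  h = 6.74 mm = 0.00674 m
ΔT_a = T_lim − T_in = 327.3 − 222.6 = 104.7 K
Invert ΔT = ηγ̇²t_res/(ρcp) for γ̇: γ̇_max² = ΔT_a ρ cp / (η t_res) = 104.7·1389·2269 / (1490·901.44) = 245.675 s⁻²
γ̇_max = sqrt(245.675) = 15.674 s⁻¹
N_max = γ̇_max h / (πD) = 15.674·0.00674/(π·0.0436) = 0.771265 rev/s → ×60 = 46.2759 rpm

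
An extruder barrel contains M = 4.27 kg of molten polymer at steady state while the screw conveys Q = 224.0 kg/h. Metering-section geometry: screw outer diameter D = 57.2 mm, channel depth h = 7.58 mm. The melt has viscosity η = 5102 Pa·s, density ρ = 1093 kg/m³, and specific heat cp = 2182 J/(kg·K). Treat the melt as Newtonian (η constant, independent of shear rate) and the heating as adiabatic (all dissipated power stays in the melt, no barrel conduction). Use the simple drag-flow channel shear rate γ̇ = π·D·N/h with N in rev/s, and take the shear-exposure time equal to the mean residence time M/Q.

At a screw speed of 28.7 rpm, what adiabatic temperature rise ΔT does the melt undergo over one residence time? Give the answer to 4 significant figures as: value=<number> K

Throughput in SI: Q_s = 224.0 kg/h ÷ 3600 s/h = 0.0622222 kg/s
t_res = M / Q_s = 4.27 / 0.0622222 = 68.625 s
Geometry in metres: D = 57.2 mm → 0.0572 m, h = 7.58 mm → 0.00758 m; screw speed N = 28.7 rpm = 0.478333 rev/s
γ̇ = π D N / h = (π)(0.0572)(0.478333) / 0.00758 = 11.3399 s⁻¹
ΔT = η·γ̇²·t_res / (ρ·cp) = 5102 · (11.3399)² · 68.625 / (1093 · 2182) = 18.8783 K

value=18.88 K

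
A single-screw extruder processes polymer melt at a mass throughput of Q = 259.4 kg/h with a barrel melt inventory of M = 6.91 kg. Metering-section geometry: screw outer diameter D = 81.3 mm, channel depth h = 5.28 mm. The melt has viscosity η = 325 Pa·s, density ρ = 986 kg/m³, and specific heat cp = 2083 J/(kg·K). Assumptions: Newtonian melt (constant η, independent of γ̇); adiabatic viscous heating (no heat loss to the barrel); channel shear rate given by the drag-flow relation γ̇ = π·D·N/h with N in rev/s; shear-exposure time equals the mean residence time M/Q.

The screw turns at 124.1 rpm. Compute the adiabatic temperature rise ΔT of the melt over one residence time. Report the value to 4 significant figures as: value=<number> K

value=151.9 K

Throughput in SI: Q_s = 259.4 kg/h ÷ 3600 s/h = 0.0720556 kg/s
Mean residence time: t_res = M/Q_s = 6.91 kg / 0.0720556 kg/s = 95.8982 s
D = 81.3 mm = 0.0813 m;  h = 5.28 mm = 0.00528 m;  N = 124.1 rpm / 60 = 2.06833 rev/s
γ̇ = π D N / h = (π)(0.0813)(2.06833) / 0.00528 = 100.052 s⁻¹
Adiabatic rise: ΔT = η γ̇² t_res / (ρ cp) = 325·(100.052)²·95.8982 / (986·2083) = 151.908 K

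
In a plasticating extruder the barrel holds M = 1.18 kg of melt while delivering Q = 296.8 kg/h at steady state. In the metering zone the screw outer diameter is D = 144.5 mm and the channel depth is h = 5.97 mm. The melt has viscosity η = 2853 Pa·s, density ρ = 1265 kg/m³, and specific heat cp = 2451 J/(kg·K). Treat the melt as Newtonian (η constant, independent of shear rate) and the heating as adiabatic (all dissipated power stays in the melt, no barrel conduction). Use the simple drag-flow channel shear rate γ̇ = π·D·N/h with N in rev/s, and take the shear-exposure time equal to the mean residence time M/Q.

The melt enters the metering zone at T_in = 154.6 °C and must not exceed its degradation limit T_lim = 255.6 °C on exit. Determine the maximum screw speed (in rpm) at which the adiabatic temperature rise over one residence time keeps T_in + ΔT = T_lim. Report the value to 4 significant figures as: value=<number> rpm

Convert throughput: Q = 296.8 kg/h = 296.8/3600 = 0.0824444 kg/s
t_res = M / Q_s = 1.18 / 0.0824444 = 14.3127 s
D = 144.5 mm = 0.1445 m;  h = 5.97 mm = 0.00597 m
ΔT_a = T_lim − T_in = 255.6 − 154.6 = 101 K
γ̇_max² = ΔT_a·ρ·cp/(η·t_res) = 101·1265·2451/(2853·14.3127) = 7668.9 s⁻²
γ̇_max = sqrt(7668.9) = 87.5722 s⁻¹
Solve γ̇ = πDN/h for N: N_max = γ̇_max·h/(π·D) = 87.5722 × 0.00597 / (π × 0.1445) = 1.15166 rev/s = 69.0994 rpm

value=69.10 rpm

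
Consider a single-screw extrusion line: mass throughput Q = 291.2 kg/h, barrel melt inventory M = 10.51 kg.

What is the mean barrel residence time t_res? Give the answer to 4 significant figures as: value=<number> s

Q_s = Q / 3600 = 291.2 / 3600 = 0.0808889 kg/s
t_res = M / Q_s = 10.51 / 0.0808889 = 129.931 s

value=129.9 s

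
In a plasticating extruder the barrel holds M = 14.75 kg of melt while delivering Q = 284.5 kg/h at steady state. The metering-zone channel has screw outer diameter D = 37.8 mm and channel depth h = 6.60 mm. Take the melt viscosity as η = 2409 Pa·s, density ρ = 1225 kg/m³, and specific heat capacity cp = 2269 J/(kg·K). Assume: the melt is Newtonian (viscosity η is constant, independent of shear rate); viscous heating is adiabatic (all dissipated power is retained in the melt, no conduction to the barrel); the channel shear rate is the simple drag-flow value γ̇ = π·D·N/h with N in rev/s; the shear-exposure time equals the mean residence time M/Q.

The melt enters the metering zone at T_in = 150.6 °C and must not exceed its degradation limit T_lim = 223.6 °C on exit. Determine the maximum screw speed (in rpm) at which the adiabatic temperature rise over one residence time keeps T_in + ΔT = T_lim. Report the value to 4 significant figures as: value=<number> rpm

Convert throughput: Q = 284.5 kg/h = 284.5/3600 = 0.0790278 kg/s
t_res = M / Q_s = 14.75 / 0.0790278 = 186.643 s
Geometry in SI: D = 37.8 mm → 0.0378 m, h = 6.60 mm → 0.0066 m
Allowable rise: ΔT_a = T_lim − T_in = 223.6 − 150.6 = 73 K
Invert ΔT = ηγ̇²t_res/(ρcp) for γ̇: γ̇_max² = ΔT_a ρ cp / (η t_res) = 73·1225·2269 / (2409·186.643) = 451.278 s⁻²
Take the square root: γ̇_max = √(451.278) = 21.2433 s⁻¹
N_max = γ̇_max h / (πD) = 21.2433·0.0066/(π·0.0378) = 1.18066 rev/s → ×60 = 70.8395 rpm

value=70.84 rpm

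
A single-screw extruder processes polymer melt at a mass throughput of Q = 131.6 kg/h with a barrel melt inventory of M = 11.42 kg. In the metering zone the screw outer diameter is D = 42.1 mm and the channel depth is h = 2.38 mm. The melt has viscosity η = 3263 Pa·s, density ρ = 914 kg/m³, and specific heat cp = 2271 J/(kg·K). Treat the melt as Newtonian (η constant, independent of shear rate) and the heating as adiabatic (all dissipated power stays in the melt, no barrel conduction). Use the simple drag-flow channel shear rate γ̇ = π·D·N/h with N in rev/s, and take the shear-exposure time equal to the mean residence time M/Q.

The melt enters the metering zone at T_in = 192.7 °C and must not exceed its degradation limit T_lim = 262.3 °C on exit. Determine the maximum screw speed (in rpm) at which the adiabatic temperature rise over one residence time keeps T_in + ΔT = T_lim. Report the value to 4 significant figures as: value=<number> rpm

value=12.85 rpm

Q_s = Q / 3600 = 131.6 / 3600 = 0.0365556 kg/s
t_res = M / Q_s = 11.42 / 0.0365556 = 312.401 s
Geometry in SI: D = 42.1 mm → 0.0421 m, h = 2.38 mm → 0.00238 m
ΔT_a = T_lim − T_in = 262.3 − 192.7 = 69.6 K
γ̇_max² = ΔT_a·ρ·cp / (η·t_res) = [69.6 × 914 × 2271] / [3263 × 312.401] = 141.724 s⁻²
Take the square root: γ̇_max = √(141.724) = 11.9048 s⁻¹
Solve γ̇ = πDN/h for N: N_max = γ̇_max·h/(π·D) = 11.9048 × 0.00238 / (π × 0.0421) = 0.214223 rev/s = 12.8534 rpm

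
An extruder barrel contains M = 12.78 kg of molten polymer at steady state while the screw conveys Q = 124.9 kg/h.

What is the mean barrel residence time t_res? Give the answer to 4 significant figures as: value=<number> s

value=368.4 s

Throughput in SI: Q_s = 124.9 kg/h ÷ 3600 s/h = 0.0346944 kg/s
Mean residence time: t_res = M/Q_s = 12.78 kg / 0.0346944 kg/s = 368.359 s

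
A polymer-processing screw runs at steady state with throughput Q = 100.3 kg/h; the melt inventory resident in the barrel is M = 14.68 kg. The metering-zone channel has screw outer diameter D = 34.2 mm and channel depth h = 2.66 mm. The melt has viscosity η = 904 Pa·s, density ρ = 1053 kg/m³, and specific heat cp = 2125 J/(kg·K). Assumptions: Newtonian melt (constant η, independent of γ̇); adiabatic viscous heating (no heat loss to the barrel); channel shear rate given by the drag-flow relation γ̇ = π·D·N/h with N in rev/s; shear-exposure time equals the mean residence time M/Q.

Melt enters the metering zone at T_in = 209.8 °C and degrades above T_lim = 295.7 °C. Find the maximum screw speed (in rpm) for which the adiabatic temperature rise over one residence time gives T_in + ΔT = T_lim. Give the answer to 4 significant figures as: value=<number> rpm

Q_s = Q / 3600 = 100.3 / 3600 = 0.0278611 kg/s
Mean residence time: t_res = M/Q_s = 14.68 kg / 0.0278611 kg/s = 526.899 s
Geometry in SI: D = 34.2 mm → 0.0342 m, h = 2.66 mm → 0.00266 m
Allowable rise: ΔT_a = T_lim − T_in = 295.7 − 209.8 = 85.9 K
γ̇_max² = ΔT_a·ρ·cp / (η·t_res) = [85.9 × 1053 × 2125] / [904 × 526.899] = 403.538 s⁻²
γ̇_max = sqrt(403.538) = 20.0883 s⁻¹
Solve γ̇ = πDN/h for N: N_max = γ̇_max·h/(π·D) = 20.0883 × 0.00266 / (π × 0.0342) = 0.497334 rev/s = 29.84 rpm

value=29.84 rpm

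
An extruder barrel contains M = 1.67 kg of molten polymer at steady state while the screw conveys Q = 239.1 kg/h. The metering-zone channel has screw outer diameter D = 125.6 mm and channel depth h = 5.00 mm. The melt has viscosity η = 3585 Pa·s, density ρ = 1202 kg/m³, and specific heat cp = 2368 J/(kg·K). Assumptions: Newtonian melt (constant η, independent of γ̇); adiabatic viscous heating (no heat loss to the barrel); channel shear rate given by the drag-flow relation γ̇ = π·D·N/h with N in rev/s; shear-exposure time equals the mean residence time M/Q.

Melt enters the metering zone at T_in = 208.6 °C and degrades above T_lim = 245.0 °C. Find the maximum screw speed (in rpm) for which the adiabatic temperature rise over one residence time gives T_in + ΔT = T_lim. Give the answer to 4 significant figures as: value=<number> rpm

Q_s = Q / 3600 = 239.1 / 3600 = 0.0664167 kg/s
t_res = M / Q_s = 1.67 ÷ 0.0664167 = 25.1443 s
D = 125.6 mm = 0.1256 m;  h = 5.00 mm = 0.005 m
ΔT_a = T_lim − T_in = 245.0 − 208.6 = 36.4 K
Invert ΔT = ηγ̇²t_res/(ρcp) for γ̇: γ̇_max² = ΔT_a ρ cp / (η t_res) = 36.4·1202·2368 / (3585·25.1443) = 1149.37 s⁻²
γ̇_max = √1149.37 = 33.9023 s⁻¹
N_max = γ̇_max h / (πD) = 33.9023·0.005/(π·0.1256) = 0.429596 rev/s → ×60 = 25.7757 rpm

value=25.78 rpm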